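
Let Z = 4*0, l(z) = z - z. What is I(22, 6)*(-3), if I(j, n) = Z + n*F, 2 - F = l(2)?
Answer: -36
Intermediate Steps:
l(z) = 0
F = 2 (F = 2 - 1*0 = 2 + 0 = 2)
Z = 0
I(j, n) = 2*n (I(j, n) = 0 + n*2 = 0 + 2*n = 2*n)
I(22, 6)*(-3) = (2*6)*(-3) = 12*(-3) = -36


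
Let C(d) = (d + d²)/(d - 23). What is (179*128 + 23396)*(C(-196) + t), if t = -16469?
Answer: -56263154916/73 ≈ -7.7073e+8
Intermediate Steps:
C(d) = (d + d²)/(-23 + d)
(179*128 + 23396)*(C(-196) + t) = (179*128 + 23396)*(-196*(1 - 196)/(-23 - 196) - 16469) = (22912 + 23396)*(-196*(-195)/(-219) - 16469) = 46308*(-196*(-1/219)*(-195) - 16469) = 46308*(-12740/73 - 16469) = 46308*(-1214977/73) = -56263154916/73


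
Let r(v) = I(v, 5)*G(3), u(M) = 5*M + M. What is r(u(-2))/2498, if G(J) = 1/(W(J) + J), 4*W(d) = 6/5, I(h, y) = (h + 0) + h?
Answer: -40/13739 ≈ -0.0029114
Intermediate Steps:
I(h, y) = 2*h (I(h, y) = h + h = 2*h)
W(d) = 3/10 (W(d) = (6/5)/4 = (6*(1/5))/4 = (1/4)*(6/5) = 3/10)
u(M) = 6*M
G(J) = 1/(3/10 + J)
r(v) = 20*v/33 (r(v) = (2*v)*(10/(3 + 10*3)) = (2*v)*(10/(3 + 30)) = (2*v)*(10/33) = 20*v/33)
r(u(-2))/2498 = (20*(6*(-2))/33)/2498 = ((20/33)*(-12))*(1/2498) = -80/11*1/2498 = -40/13739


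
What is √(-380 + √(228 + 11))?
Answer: √(-380 + √239) ≈ 19.093*I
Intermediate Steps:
√(-380 + √(228 + 11)) = √(-380 + √239)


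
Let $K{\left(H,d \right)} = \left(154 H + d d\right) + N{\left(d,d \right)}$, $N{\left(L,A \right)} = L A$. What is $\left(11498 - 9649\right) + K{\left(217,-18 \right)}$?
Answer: $35915$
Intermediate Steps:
$N{\left(L,A \right)} = A L$
$K{\left(H,d \right)} = 2 d^{2} + 154 H$ ($K{\left(H,d \right)} = \left(154 H + d d\right) + d d = \left(154 H + d^{2}\right) + d^{2} = \left(d^{2} + 154 H\right) + d^{2} = 2 d^{2} + 154 H$)
$\left(11498 - 9649\right) + K{\left(217,-18 \right)} = \left(11498 - 9649\right) + \left(2 \left(-18\right)^{2} + 154 \cdot 217\right) = 1849 + \left(2 \cdot 324 + 33418\right) = 1849 + \left(648 + 33418\right) = 1849 + 34066 = 35915$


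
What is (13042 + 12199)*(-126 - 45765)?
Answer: -1158334731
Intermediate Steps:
(13042 + 12199)*(-126 - 45765) = 25241*(-45891) = -1158334731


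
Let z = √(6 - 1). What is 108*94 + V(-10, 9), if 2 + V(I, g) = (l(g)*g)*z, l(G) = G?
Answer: 10150 + 81*√5 ≈ 10331.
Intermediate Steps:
z = √5 ≈ 2.2361
V(I, g) = -2 + √5*g² (V(I, g) = -2 + (g*g)*√5 = -2 + g²*√5 = -2 + √5*g²)
108*94 + V(-10, 9) = 108*94 + (-2 + √5*9²) = 10152 + (-2 + √5*81) = 10152 + (-2 + 81*√5) = 10150 + 81*√5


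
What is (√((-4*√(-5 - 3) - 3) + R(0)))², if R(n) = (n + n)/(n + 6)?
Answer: -3 - 8*I*√2 ≈ -3.0 - 11.314*I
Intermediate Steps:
R(n) = 2*n/(6 + n) (R(n) = (2*n)/(6 + n) = 2*n/(6 + n))
(√((-4*√(-5 - 3) - 3) + R(0)))² = (√((-4*√(-5 - 3) - 3) + 2*0/(6 + 0)))² = (√((-8*I*√2 - 3) + 2*0/6))² = (√((-8*I*√2 - 3) + 2*0*(⅙)))² = (√((-8*I*√2 - 3) + 0))² = (√((-3 - 8*I*√2) + 0))² = (√(-3 - 8*I*√2))² = -3 - 8*I*√2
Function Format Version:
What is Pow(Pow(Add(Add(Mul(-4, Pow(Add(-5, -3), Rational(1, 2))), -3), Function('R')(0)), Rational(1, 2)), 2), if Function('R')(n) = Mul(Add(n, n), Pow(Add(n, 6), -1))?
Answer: Add(-3, Mul(-8, I, Pow(2, Rational(1, 2)))) ≈ Add(-3.0000, Mul(-11.314, I))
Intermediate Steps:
Function('R')(n) = Mul(2, n, Pow(Add(6, n), -1)) (Function('R')(n) = Mul(Mul(2, n), Pow(Add(6, n), -1)) = Mul(2, n, Pow(Add(6, n), -1)))
Pow(Pow(Add(Add(Mul(-4, Pow(Add(-5, -3), Rational(1, 2))), -3), Function('R')(0)), Rational(1, 2)), 2) = Pow(Pow(Add(Add(Mul(-4, Pow(Add(-5, -3), Rational(1, 2))), -3), Mul(2, 0, Pow(Add(6, 0), -1))), Rational(1, 2)), 2) = Pow(Pow(Add(Add(Mul(-4, Pow(-8, Rational(1, 2))), -3), Mul(2, 0, Pow(6, -1))), Rational(1, 2)), 2) = Pow(Pow(Add(Add(Mul(-4, Mul(2, I, Pow(2, Rational(1, 2)))), -3), Mul(2, 0, Rational(1, 6))), Rational(1, 2)), 2) = Pow(Pow(Add(Add(Mul(-8, I, Pow(2, Rational(1, 2))), -3), 0), Rational(1, 2)), 2) = Pow(Pow(Add(Add(-3, Mul(-8, I, Pow(2, Rational(1, 2)))), 0), Rational(1, 2)), 2) = Pow(Pow(Add(-3, Mul(-8, I, Pow(2, Rational(1, 2)))), Rational(1, 2)), 2) = Add(-3, Mul(-8, I, Pow(2, Rational(1, 2))))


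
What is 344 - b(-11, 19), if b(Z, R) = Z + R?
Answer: 336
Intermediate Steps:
b(Z, R) = R + Z
344 - b(-11, 19) = 344 - (19 - 11) = 344 - 1*8 = 344 - 8 = 336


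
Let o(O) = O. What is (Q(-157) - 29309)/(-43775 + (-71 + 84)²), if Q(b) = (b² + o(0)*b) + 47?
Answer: 4613/43606 ≈ 0.10579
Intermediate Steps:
Q(b) = 47 + b² (Q(b) = (b² + 0*b) + 47 = (b² + 0) + 47 = b² + 47 = 47 + b²)
(Q(-157) - 29309)/(-43775 + (-71 + 84)²) = ((47 + (-157)²) - 29309)/(-43775 + (-71 + 84)²) = ((47 + 24649) - 29309)/(-43775 + 13²) = (24696 - 29309)/(-43775 + 169) = -4613/(-43606) = -4613*(-1/43606) = 4613/43606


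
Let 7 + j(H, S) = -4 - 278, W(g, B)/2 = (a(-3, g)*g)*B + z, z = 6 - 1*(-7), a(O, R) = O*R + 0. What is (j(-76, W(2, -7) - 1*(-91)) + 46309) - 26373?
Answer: 19647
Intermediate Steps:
a(O, R) = O*R
z = 13 (z = 6 + 7 = 13)
W(g, B) = 26 - 6*B*g² (W(g, B) = 2*(((-3*g)*g)*B + 13) = 2*((-3*g²)*B + 13) = 2*(-3*B*g² + 13) = 2*(13 - 3*B*g²) = 26 - 6*B*g²)
j(H, S) = -289 (j(H, S) = -7 + (-4 - 278) = -7 - 282 = -289)
(j(-76, W(2, -7) - 1*(-91)) + 46309) - 26373 = (-289 + 46309) - 26373 = 46020 - 26373 = 19647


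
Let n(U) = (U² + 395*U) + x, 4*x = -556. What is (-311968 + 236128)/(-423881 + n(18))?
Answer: 12640/69431 ≈ 0.18205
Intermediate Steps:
x = -139 (x = (¼)*(-556) = -139)
n(U) = -139 + U² + 395*U (n(U) = (U² + 395*U) - 139 = -139 + U² + 395*U)
(-311968 + 236128)/(-423881 + n(18)) = (-311968 + 236128)/(-423881 + (-139 + 18² + 395*18)) = -75840/(-423881 + (-139 + 324 + 7110)) = -75840/(-423881 + 7295) = -75840/(-416586) = -75840*(-1/416586) = 12640/69431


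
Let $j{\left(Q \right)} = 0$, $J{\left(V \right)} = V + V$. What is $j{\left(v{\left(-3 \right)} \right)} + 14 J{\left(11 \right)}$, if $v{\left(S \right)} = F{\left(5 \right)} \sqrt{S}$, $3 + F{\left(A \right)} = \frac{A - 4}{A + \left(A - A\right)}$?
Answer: $308$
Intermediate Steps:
$J{\left(V \right)} = 2 V$
$F{\left(A \right)} = -3 + \frac{-4 + A}{A}$ ($F{\left(A \right)} = -3 + \frac{A - 4}{A + \left(A - A\right)} = -3 + \frac{-4 + A}{A + 0} = -3 + \frac{-4 + A}{A}$)
$v{\left(S \right)} = - \frac{14 \sqrt{S}}{5}$ ($v{\left(S \right)} = \left(-2 - \frac{4}{5}\right) \sqrt{S} = - \frac{14 \sqrt{S}}{5}$)
$j{\left(v{\left(-3 \right)} \right)} + 14 J{\left(11 \right)} = 0 + 14 \cdot 2 \cdot 11 = 0 + 14 \cdot 22 = 0 + 308 = 308$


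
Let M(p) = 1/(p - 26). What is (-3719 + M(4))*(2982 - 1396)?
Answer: -64882467/11 ≈ -5.8984e+6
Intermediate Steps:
M(p) = 1/(-26 + p)
(-3719 + M(4))*(2982 - 1396) = (-3719 + 1/(-26 + 4))*(2982 - 1396) = (-3719 + 1/(-22))*1586 = (-3719 - 1/22)*1586 = -81819/22*1586 = -64882467/11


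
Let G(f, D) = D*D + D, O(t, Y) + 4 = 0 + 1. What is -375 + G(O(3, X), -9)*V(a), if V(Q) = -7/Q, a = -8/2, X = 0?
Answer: -249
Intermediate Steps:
O(t, Y) = -3 (O(t, Y) = -4 + (0 + 1) = -4 + 1 = -3)
a = -4 (a = -8/2 = -1*4 = -4)
G(f, D) = D + D² (G(f, D) = D² + D = D + D²)
-375 + G(O(3, X), -9)*V(a) = -375 + (-9*(1 - 9))*(-7/(-4)) = -375 + (-9*(-8))*(-7*(-¼)) = -375 + 72*(7/4) = -375 + 126 = -249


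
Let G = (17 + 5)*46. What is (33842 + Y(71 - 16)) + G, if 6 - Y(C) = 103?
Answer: 34757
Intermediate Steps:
Y(C) = -97 (Y(C) = 6 - 1*103 = 6 - 103 = -97)
G = 1012 (G = 22*46 = 1012)
(33842 + Y(71 - 16)) + G = (33842 - 97) + 1012 = 33745 + 1012 = 34757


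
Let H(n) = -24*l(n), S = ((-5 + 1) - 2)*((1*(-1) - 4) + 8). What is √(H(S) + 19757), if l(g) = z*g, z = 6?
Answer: √22349 ≈ 149.50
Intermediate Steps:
l(g) = 6*g
S = -18 (S = (-4 - 2)*((-1 - 4) + 8) = -6*(-5 + 8) = -6*3 = -18)
H(n) = -144*n
√(H(S) + 19757) = √(-144*(-18) + 19757) = √(2592 + 19757) = √22349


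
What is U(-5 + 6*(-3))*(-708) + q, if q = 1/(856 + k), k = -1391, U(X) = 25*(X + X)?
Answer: 435596999/535 ≈ 8.1420e+5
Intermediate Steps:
U(X) = 50*X (U(X) = 25*(2*X) = 50*X)
q = -1/535 (q = 1/(856 - 1391) = 1/(-535) = -1/535 ≈ -0.0018692)
U(-5 + 6*(-3))*(-708) + q = (50*(-5 + 6*(-3)))*(-708) - 1/535 = (50*(-5 - 18))*(-708) - 1/535 = (50*(-23))*(-708) - 1/535 = -1150*(-708) - 1/535 = 814200 - 1/535 = 435596999/535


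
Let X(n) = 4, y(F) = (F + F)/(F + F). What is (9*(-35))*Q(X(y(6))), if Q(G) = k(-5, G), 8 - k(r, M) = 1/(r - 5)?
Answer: -5103/2 ≈ -2551.5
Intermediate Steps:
y(F) = 1 (y(F) = (2*F)/((2*F)) = (2*F)*(1/(2*F)) = 1)
k(r, M) = 8 - 1/(-5 + r) (k(r, M) = 8 - 1/(r - 5) = 8 - 1/(-5 + r))
Q(G) = 81/10 (Q(G) = (-41 + 8*(-5))/(-5 - 5) = (-41 - 40)/(-10) = -⅒*(-81) = 81/10)
(9*(-35))*Q(X(y(6))) = (9*(-35))*(81/10) = -315*81/10 = -5103/2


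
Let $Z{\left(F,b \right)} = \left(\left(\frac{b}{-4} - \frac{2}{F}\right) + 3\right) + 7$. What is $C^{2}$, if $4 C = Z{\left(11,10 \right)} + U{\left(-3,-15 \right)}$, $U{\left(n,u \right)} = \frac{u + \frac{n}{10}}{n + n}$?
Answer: $\frac{4713241}{774400} \approx 6.0863$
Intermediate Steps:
$Z{\left(F,b \right)} = 10 - \frac{2}{F} - \frac{b}{4}$ ($Z{\left(F,b \right)} = \left(\left(b \left(- \frac{1}{4}\right) - \frac{2}{F}\right) + 3\right) + 7 = \left(\left(- \frac{b}{4} - \frac{2}{F}\right) + 3\right) + 7 = \left(\left(- \frac{2}{F} - \frac{b}{4}\right) + 3\right) + 7 = \left(3 - \frac{2}{F} - \frac{b}{4}\right) + 7 = 10 - \frac{2}{F} - \frac{b}{4}$)
$U{\left(n,u \right)} = \frac{u + \frac{n}{10}}{2 n}$ ($U{\left(n,u \right)} = \frac{u + n \frac{1}{10}}{2 n} = \left(u + \frac{n}{10}\right) \frac{1}{2 n} = \frac{u + \frac{n}{10}}{2 n}$)
$C = \frac{2171}{880}$ ($C = \frac{\left(10 - \frac{2}{11} - \frac{5}{2}\right) + \frac{-3 + 10 \left(-15\right)}{20 \left(-3\right)}}{4} = \frac{\left(10 - \frac{2}{11} - \frac{5}{2}\right) + \frac{1}{20} \left(- \frac{1}{3}\right) \left(-3 - 150\right)}{4} = \frac{\left(10 - \frac{2}{11} - \frac{5}{2}\right) + \frac{1}{20} \left(- \frac{1}{3}\right) \left(-153\right)}{4} = \frac{\frac{161}{22} + \frac{51}{20}}{4} = \frac{1}{4} \cdot \frac{2171}{220} = \frac{2171}{880} \approx 2.467$)
$C^{2} = \left(\frac{2171}{880}\right)^{2} = \frac{4713241}{774400}$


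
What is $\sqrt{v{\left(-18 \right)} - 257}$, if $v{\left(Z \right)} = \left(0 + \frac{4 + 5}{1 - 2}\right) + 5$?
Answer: $3 i \sqrt{29} \approx 16.155 i$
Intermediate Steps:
$v{\left(Z \right)} = -4$ ($v{\left(Z \right)} = \left(0 + \frac{9}{-1}\right) + 5 = \left(0 + 9 \left(-1\right)\right) + 5 = \left(0 - 9\right) + 5 = -9 + 5 = -4$)
$\sqrt{v{\left(-18 \right)} - 257} = \sqrt{-4 - 257} = \sqrt{-261} = 3 i \sqrt{29}$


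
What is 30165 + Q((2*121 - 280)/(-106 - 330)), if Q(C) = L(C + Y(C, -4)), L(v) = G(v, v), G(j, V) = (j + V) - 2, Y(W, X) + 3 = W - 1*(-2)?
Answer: 3287587/109 ≈ 30161.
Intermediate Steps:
Y(W, X) = -1 + W (Y(W, X) = -3 + (W - 1*(-2)) = -3 + (W + 2) = -3 + (2 + W) = -1 + W)
G(j, V) = -2 + V + j (G(j, V) = (V + j) - 2 = -2 + V + j)
L(v) = -2 + 2*v (L(v) = -2 + v + v = -2 + 2*v)
Q(C) = -4 + 4*C (Q(C) = -2 + 2*(C + (-1 + C)) = -2 + 2*(-1 + 2*C) = -2 + (-2 + 4*C) = -4 + 4*C)
30165 + Q((2*121 - 280)/(-106 - 330)) = 30165 + (-4 + 4*((2*121 - 280)/(-106 - 330))) = 30165 + (-4 + 4*((242 - 280)/(-436))) = 30165 + (-4 + 4*(-38*(-1/436))) = 30165 + (-4 + 4*(19/218)) = 30165 + (-4 + 38/109) = 30165 - 398/109 = 3287587/109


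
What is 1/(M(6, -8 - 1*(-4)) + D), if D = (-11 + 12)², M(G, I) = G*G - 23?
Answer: 1/14 ≈ 0.071429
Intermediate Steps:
M(G, I) = -23 + G² (M(G, I) = G² - 23 = -23 + G²)
D = 1 (D = 1² = 1)
1/(M(6, -8 - 1*(-4)) + D) = 1/((-23 + 6²) + 1) = 1/((-23 + 36) + 1) = 1/(13 + 1) = 1/14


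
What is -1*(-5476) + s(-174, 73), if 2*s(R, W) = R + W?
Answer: 10851/2 ≈ 5425.5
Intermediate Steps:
s(R, W) = R/2 + W/2 (s(R, W) = (R + W)/2 = R/2 + W/2)
-1*(-5476) + s(-174, 73) = -1*(-5476) + ((½)*(-174) + (½)*73) = 5476 + (-87 + 73/2) = 5476 - 101/2 = 10851/2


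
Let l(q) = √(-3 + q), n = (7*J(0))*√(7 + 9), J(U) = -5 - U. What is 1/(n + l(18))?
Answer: -28/3917 - √15/19585 ≈ -0.0073461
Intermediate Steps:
n = -140 (n = (7*(-5 - 1*0))*√(7 + 9) = (7*(-5 + 0))*√16 = (7*(-5))*4 = -35*4 = -140)
1/(n + l(18)) = 1/(-140 + √(-3 + 18)) = 1/(-140 + √15)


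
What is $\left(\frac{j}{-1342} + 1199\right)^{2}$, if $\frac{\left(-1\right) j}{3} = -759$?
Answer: $\frac{21336737041}{14884} \approx 1.4335 \cdot 10^{6}$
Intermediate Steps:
$j = 2277$ ($j = \left(-3\right) \left(-759\right) = 2277$)
$\left(\frac{j}{-1342} + 1199\right)^{2} = \left(\frac{2277}{-1342} + 1199\right)^{2} = \left(2277 \left(- \frac{1}{1342}\right) + 1199\right)^{2} = \left(- \frac{207}{122} + 1199\right)^{2} = \left(\frac{146071}{122}\right)^{2} = \frac{21336737041}{14884}$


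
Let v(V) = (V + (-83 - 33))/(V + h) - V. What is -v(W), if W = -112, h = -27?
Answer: -15796/139 ≈ -113.64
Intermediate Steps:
v(V) = -V + (-116 + V)/(-27 + V) (v(V) = (V + (-83 - 33))/(V - 27) - V = (V - 116)/(-27 + V) - V = (-116 + V)/(-27 + V) - V = -V + (-116 + V)/(-27 + V))
-v(W) = -(-116 - 1*(-112)² + 28*(-112))/(-27 - 112) = -(-116 - 1*12544 - 3136)/(-139) = -(-1)*(-116 - 12544 - 3136)/139 = -(-1)*(-15796)/139 = -1*15796/139 = -15796/139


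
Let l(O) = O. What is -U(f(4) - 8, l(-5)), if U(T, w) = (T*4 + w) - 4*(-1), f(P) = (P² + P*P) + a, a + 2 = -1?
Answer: -83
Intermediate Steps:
a = -3 (a = -2 - 1 = -3)
f(P) = -3 + 2*P² (f(P) = (P² + P*P) - 3 = (P² + P²) - 3 = 2*P² - 3 = -3 + 2*P²)
U(T, w) = 4 + w + 4*T (U(T, w) = (4*T + w) + 4 = (w + 4*T) + 4 = 4 + w + 4*T)
-U(f(4) - 8, l(-5)) = -(4 - 5 + 4*((-3 + 2*4²) - 8)) = -(4 - 5 + 4*((-3 + 2*16) - 8)) = -(4 - 5 + 4*((-3 + 32) - 8)) = -(4 - 5 + 4*(29 - 8)) = -(4 - 5 + 4*21) = -(4 - 5 + 84) = -1*83 = -83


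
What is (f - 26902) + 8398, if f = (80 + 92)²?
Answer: 11080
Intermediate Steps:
f = 29584 (f = 172² = 29584)
(f - 26902) + 8398 = (29584 - 26902) + 8398 = 2682 + 8398 = 11080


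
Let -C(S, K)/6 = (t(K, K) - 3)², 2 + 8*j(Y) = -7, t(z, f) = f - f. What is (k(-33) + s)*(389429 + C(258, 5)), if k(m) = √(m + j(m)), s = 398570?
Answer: 155193193750 + 389375*I*√546/4 ≈ 1.5519e+11 + 2.2746e+6*I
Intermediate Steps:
t(z, f) = 0
j(Y) = -9/8 (j(Y) = -¼ + (⅛)*(-7) = -¼ - 7/8 = -9/8)
C(S, K) = -54 (C(S, K) = -6*(0 - 3)² = -6*(-3)² = -6*9 = -54)
k(m) = √(-9/8 + m) (k(m) = √(m - 9/8) = √(-9/8 + m))
(k(-33) + s)*(389429 + C(258, 5)) = (√(-18 + 16*(-33))/4 + 398570)*(389429 - 54) = (√(-18 - 528)/4 + 398570)*389375 = (√(-546)/4 + 398570)*389375 = ((I*√546)/4 + 398570)*389375 = (I*√546/4 + 398570)*389375 = (398570 + I*√546/4)*389375 = 155193193750 + 389375*I*√546/4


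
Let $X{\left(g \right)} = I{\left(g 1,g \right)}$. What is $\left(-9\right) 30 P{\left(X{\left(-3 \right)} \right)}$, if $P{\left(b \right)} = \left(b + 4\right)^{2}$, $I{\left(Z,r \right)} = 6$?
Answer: $-27000$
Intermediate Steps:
$X{\left(g \right)} = 6$
$P{\left(b \right)} = \left(4 + b\right)^{2}$
$\left(-9\right) 30 P{\left(X{\left(-3 \right)} \right)} = \left(-9\right) 30 \left(4 + 6\right)^{2} = - 270 \cdot 10^{2} = \left(-270\right) 100 = -27000$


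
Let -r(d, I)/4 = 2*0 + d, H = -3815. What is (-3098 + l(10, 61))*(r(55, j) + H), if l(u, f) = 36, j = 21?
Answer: 12355170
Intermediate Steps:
r(d, I) = -4*d (r(d, I) = -4*(2*0 + d) = -4*(0 + d) = -4*d)
(-3098 + l(10, 61))*(r(55, j) + H) = (-3098 + 36)*(-4*55 - 3815) = -3062*(-220 - 3815) = -3062*(-4035) = 12355170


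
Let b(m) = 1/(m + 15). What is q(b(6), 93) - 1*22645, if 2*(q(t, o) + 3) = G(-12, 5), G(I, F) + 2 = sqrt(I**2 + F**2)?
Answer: -45285/2 ≈ -22643.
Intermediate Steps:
G(I, F) = -2 + sqrt(F**2 + I**2) (G(I, F) = -2 + sqrt(I**2 + F**2) = -2 + sqrt(F**2 + I**2))
b(m) = 1/(15 + m)
q(t, o) = 5/2 (q(t, o) = -3 + (-2 + sqrt(5**2 + (-12)**2))/2 = -3 + (-2 + sqrt(25 + 144))/2 = -3 + (-2 + sqrt(169))/2 = -3 + (-2 + 13)/2 = -3 + (1/2)*11 = -3 + 11/2 = 5/2)
q(b(6), 93) - 1*22645 = 5/2 - 1*22645 = 5/2 - 22645 = -45285/2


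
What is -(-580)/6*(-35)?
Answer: -10150/3 ≈ -3383.3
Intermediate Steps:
-(-580)/6*(-35) = -29*(-10/3)*(-35) = (290/3)*(-35) = -10150/3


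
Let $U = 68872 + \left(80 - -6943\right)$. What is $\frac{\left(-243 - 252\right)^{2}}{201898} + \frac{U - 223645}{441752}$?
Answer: $\frac{19602463575}{22297211324} \approx 0.87914$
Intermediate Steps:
$U = 75895$ ($U = 68872 + \left(80 + 6943\right) = 68872 + 7023 = 75895$)
$\frac{\left(-243 - 252\right)^{2}}{201898} + \frac{U - 223645}{441752} = \frac{\left(-243 - 252\right)^{2}}{201898} + \frac{75895 - 223645}{441752} = \left(-495\right)^{2} \cdot \frac{1}{201898} - \frac{73875}{220876} = 245025 \cdot \frac{1}{201898} - \frac{73875}{220876} = \frac{245025}{201898} - \frac{73875}{220876} = \frac{19602463575}{22297211324}$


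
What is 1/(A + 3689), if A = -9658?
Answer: -1/5969 ≈ -0.00016753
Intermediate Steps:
1/(A + 3689) = 1/(-9658 + 3689) = 1/(-5969) = -1/5969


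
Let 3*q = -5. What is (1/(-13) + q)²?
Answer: 4624/1521 ≈ 3.0401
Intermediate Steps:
q = -5/3 (q = (⅓)*(-5) = -5/3 ≈ -1.6667)
(1/(-13) + q)² = (1/(-13) - 5/3)² = (-1/13 - 5/3)² = (-68/39)² = 4624/1521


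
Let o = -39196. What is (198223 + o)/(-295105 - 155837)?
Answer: -53009/150314 ≈ -0.35265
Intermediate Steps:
(198223 + o)/(-295105 - 155837) = (198223 - 39196)/(-295105 - 155837) = 159027/(-450942) = 159027*(-1/450942) = -53009/150314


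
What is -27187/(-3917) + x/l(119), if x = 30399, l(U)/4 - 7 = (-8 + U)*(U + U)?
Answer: 2992738783/414026900 ≈ 7.2284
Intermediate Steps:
l(U) = 28 + 8*U*(-8 + U) (l(U) = 28 + 4*((-8 + U)*(U + U)) = 28 + 4*((-8 + U)*(2*U)) = 28 + 4*(2*U*(-8 + U)) = 28 + 8*U*(-8 + U))
-27187/(-3917) + x/l(119) = -27187/(-3917) + 30399/(28 - 64*119 + 8*119²) = -27187*(-1/3917) + 30399/(28 - 7616 + 8*14161) = 27187/3917 + 30399/(28 - 7616 + 113288) = 27187/3917 + 30399/105700 = 2992738783/414026900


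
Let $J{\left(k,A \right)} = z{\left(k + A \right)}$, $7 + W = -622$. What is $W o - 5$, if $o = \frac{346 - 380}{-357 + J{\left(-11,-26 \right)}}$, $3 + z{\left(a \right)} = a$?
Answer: $- \frac{23371}{397} \approx -58.869$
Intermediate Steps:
$W = -629$ ($W = -7 - 622 = -629$)
$z{\left(a \right)} = -3 + a$
$J{\left(k,A \right)} = -3 + A + k$ ($J{\left(k,A \right)} = -3 + \left(k + A\right) = -3 + \left(A + k\right) = -3 + A + k$)
$o = \frac{34}{397}$ ($o = \frac{346 - 380}{-357 - 40} = - \frac{34}{-357 - 40} = - \frac{34}{-397} = \left(-34\right) \left(- \frac{1}{397}\right) = \frac{34}{397} \approx 0.085642$)
$W o - 5 = \left(-629\right) \frac{34}{397} - 5 = - \frac{21386}{397} - 5 = - \frac{23371}{397}$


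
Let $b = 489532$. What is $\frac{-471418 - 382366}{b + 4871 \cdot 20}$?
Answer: $- \frac{106723}{73369} \approx -1.4546$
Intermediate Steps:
$\frac{-471418 - 382366}{b + 4871 \cdot 20} = \frac{-471418 - 382366}{489532 + 4871 \cdot 20} = - \frac{853784}{489532 + 97420} = - \frac{853784}{586952} = \left(-853784\right) \frac{1}{586952} = - \frac{106723}{73369}$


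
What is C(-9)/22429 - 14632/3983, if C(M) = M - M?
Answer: -14632/3983 ≈ -3.6736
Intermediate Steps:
C(M) = 0
C(-9)/22429 - 14632/3983 = 0/22429 - 14632/3983 = 0*(1/22429) - 14632*1/3983 = 0 - 14632/3983 = -14632/3983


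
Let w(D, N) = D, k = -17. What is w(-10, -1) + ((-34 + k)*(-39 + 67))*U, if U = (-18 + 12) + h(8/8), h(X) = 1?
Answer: 7130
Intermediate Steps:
U = -5 (U = (-18 + 12) + 1 = -6 + 1 = -5)
w(-10, -1) + ((-34 + k)*(-39 + 67))*U = -10 + ((-34 - 17)*(-39 + 67))*(-5) = -10 - 51*28*(-5) = -10 - 1428*(-5) = -10 + 7140 = 7130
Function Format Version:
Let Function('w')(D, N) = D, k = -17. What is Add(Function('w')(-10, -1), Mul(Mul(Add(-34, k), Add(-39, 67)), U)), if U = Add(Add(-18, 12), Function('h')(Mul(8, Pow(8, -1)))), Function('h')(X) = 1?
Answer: 7130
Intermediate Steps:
U = -5 (U = Add(Add(-18, 12), 1) = Add(-6, 1) = -5)
Add(Function('w')(-10, -1), Mul(Mul(Add(-34, k), Add(-39, 67)), U)) = Add(-10, Mul(Mul(Add(-34, -17), Add(-39, 67)), -5)) = Add(-10, Mul(Mul(-51, 28), -5)) = Add(-10, Mul(-1428, -5)) = Add(-10, 7140) = 7130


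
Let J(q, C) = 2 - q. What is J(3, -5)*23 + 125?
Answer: 102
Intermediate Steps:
J(3, -5)*23 + 125 = (2 - 1*3)*23 + 125 = (2 - 3)*23 + 125 = -1*23 + 125 = -23 + 125 = 102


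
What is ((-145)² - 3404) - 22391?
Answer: -4770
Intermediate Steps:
((-145)² - 3404) - 22391 = (21025 - 3404) - 22391 = 17621 - 22391 = -4770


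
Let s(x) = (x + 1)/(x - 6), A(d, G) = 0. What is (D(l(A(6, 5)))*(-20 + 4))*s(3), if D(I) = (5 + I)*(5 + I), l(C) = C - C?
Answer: 1600/3 ≈ 533.33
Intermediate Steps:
l(C) = 0
s(x) = (1 + x)/(-6 + x)
D(I) = (5 + I)²
(D(l(A(6, 5)))*(-20 + 4))*s(3) = ((5 + 0)²*(-20 + 4))*((1 + 3)/(-6 + 3)) = (5²*(-16))*(4/(-3)) = (25*(-16))*(-⅓*4) = -400*(-4/3) = 1600/3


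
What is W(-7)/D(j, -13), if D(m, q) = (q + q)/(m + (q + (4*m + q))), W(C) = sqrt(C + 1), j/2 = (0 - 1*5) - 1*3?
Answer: 53*I*sqrt(6)/13 ≈ 9.9864*I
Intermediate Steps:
j = -16 (j = 2*((0 - 1*5) - 1*3) = 2*((0 - 5) - 3) = 2*(-5 - 3) = 2*(-8) = -16)
W(C) = sqrt(1 + C)
D(m, q) = 2*q/(2*q + 5*m) (D(m, q) = (2*q)/(m + (q + (q + 4*m))) = (2*q)/(m + (2*q + 4*m)) = (2*q)/(2*q + 5*m) = 2*q/(2*q + 5*m))
W(-7)/D(j, -13) = sqrt(1 - 7)/((2*(-13)/(2*(-13) + 5*(-16)))) = sqrt(-6)/((2*(-13)/(-26 - 80))) = (I*sqrt(6))/((2*(-13)/(-106))) = (I*sqrt(6))/((2*(-13)*(-1/106))) = (I*sqrt(6))/(13/53) = (I*sqrt(6))*(53/13) = 53*I*sqrt(6)/13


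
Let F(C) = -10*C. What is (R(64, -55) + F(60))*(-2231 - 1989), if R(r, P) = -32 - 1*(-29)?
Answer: 2544660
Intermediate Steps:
R(r, P) = -3 (R(r, P) = -32 + 29 = -3)
(R(64, -55) + F(60))*(-2231 - 1989) = (-3 - 10*60)*(-2231 - 1989) = (-3 - 600)*(-4220) = -603*(-4220) = 2544660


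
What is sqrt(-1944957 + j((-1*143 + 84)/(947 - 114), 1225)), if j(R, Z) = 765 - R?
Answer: I*sqrt(27531701909)/119 ≈ 1394.3*I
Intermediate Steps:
sqrt(-1944957 + j((-1*143 + 84)/(947 - 114), 1225)) = sqrt(-1944957 + (765 - (-1*143 + 84)/(947 - 114))) = sqrt(-1944957 + (765 - (-143 + 84)/833)) = sqrt(-1944957 + (765 - (-59)/833)) = sqrt(-1944957 + (765 - 1*(-59/833))) = sqrt(-1944957 + (765 + 59/833)) = sqrt(-1944957 + 637304/833) = sqrt(-1619511877/833) = I*sqrt(27531701909)/119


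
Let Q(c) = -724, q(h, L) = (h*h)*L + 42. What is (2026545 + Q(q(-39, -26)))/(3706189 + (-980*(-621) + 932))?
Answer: 2025821/4315701 ≈ 0.46941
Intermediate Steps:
q(h, L) = 42 + L*h² (q(h, L) = h²*L + 42 = L*h² + 42 = 42 + L*h²)
(2026545 + Q(q(-39, -26)))/(3706189 + (-980*(-621) + 932)) = (2026545 - 724)/(3706189 + (-980*(-621) + 932)) = 2025821/(3706189 + (608580 + 932)) = 2025821/(3706189 + 609512) = 2025821/4315701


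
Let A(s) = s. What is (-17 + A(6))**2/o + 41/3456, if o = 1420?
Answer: 119099/1226880 ≈ 0.097075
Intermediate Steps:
(-17 + A(6))**2/o + 41/3456 = (-17 + 6)**2/1420 + 41/3456 = (-11)**2*(1/1420) + 41*(1/3456) = 121*(1/1420) + 41/3456 = 121/1420 + 41/3456 = 119099/1226880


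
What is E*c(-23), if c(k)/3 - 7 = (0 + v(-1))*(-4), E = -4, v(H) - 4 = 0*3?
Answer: 108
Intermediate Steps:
v(H) = 4 (v(H) = 4 + 0*3 = 4 + 0 = 4)
c(k) = -27 (c(k) = 21 + 3*((0 + 4)*(-4)) = 21 + 3*(4*(-4)) = 21 + 3*(-16) = 21 - 48 = -27)
E*c(-23) = -4*(-27) = 108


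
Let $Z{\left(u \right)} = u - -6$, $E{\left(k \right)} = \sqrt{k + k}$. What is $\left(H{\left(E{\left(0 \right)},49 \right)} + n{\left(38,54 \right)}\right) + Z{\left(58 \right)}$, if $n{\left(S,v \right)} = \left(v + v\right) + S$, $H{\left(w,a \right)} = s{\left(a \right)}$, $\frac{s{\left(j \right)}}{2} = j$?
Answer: $308$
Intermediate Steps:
$s{\left(j \right)} = 2 j$
$E{\left(k \right)} = \sqrt{2} \sqrt{k}$ ($E{\left(k \right)} = \sqrt{2 k} = \sqrt{2} \sqrt{k}$)
$H{\left(w,a \right)} = 2 a$
$n{\left(S,v \right)} = S + 2 v$ ($n{\left(S,v \right)} = 2 v + S = S + 2 v$)
$Z{\left(u \right)} = 6 + u$ ($Z{\left(u \right)} = u + 6 = 6 + u$)
$\left(H{\left(E{\left(0 \right)},49 \right)} + n{\left(38,54 \right)}\right) + Z{\left(58 \right)} = \left(2 \cdot 49 + \left(38 + 2 \cdot 54\right)\right) + \left(6 + 58\right) = \left(98 + \left(38 + 108\right)\right) + 64 = \left(98 + 146\right) + 64 = 244 + 64 = 308$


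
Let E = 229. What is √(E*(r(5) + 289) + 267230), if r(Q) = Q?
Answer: 2*√83639 ≈ 578.41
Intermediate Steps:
√(E*(r(5) + 289) + 267230) = √(229*(5 + 289) + 267230) = √(229*294 + 267230) = √(67326 + 267230) = √334556 = 2*√83639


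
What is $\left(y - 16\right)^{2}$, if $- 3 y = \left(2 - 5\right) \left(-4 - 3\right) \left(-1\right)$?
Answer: $81$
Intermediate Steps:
$y = 7$ ($y = - \frac{\left(2 - 5\right) \left(-4 - 3\right) \left(-1\right)}{3} = - \frac{\left(-3\right) \left(\left(-7\right) \left(-1\right)\right)}{3} = - \frac{\left(-3\right) 7}{3} = \left(- \frac{1}{3}\right) \left(-21\right) = 7$)
$\left(y - 16\right)^{2} = \left(7 - 16\right)^{2} = \left(-9\right)^{2} = 81$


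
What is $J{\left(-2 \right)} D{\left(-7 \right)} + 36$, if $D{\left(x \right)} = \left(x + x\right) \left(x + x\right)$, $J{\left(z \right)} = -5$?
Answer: $-944$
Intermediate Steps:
$D{\left(x \right)} = 4 x^{2}$ ($D{\left(x \right)} = 2 x 2 x = 4 x^{2}$)
$J{\left(-2 \right)} D{\left(-7 \right)} + 36 = - 5 \cdot 4 \left(-7\right)^{2} + 36 = - 5 \cdot 4 \cdot 49 + 36 = \left(-5\right) 196 + 36 = -980 + 36 = -944$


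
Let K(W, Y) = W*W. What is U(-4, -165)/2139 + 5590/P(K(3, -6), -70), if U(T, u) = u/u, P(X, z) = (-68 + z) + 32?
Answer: -5978452/113367 ≈ -52.735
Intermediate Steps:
K(W, Y) = W²
P(X, z) = -36 + z
U(T, u) = 1
U(-4, -165)/2139 + 5590/P(K(3, -6), -70) = 1/2139 + 5590/(-36 - 70) = 1*(1/2139) + 5590/(-106) = 1/2139 + 5590*(-1/106) = 1/2139 - 2795/53 = -5978452/113367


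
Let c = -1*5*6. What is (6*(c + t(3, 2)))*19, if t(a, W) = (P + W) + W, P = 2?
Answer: -2736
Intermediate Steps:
t(a, W) = 2 + 2*W (t(a, W) = (2 + W) + W = 2 + 2*W)
c = -30 (c = -5*6 = -30)
(6*(c + t(3, 2)))*19 = (6*(-30 + (2 + 2*2)))*19 = (6*(-30 + (2 + 4)))*19 = (6*(-30 + 6))*19 = (6*(-24))*19 = -144*19 = -2736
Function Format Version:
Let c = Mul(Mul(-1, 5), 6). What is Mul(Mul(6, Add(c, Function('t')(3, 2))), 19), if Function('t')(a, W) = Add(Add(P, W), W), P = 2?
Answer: -2736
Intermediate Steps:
Function('t')(a, W) = Add(2, Mul(2, W)) (Function('t')(a, W) = Add(Add(2, W), W) = Add(2, Mul(2, W)))
c = -30 (c = Mul(-5, 6) = -30)
Mul(Mul(6, Add(c, Function('t')(3, 2))), 19) = Mul(Mul(6, Add(-30, Add(2, Mul(2, 2)))), 19) = Mul(Mul(6, Add(-30, Add(2, 4))), 19) = Mul(Mul(6, Add(-30, 6)), 19) = Mul(Mul(6, -24), 19) = Mul(-144, 19) = -2736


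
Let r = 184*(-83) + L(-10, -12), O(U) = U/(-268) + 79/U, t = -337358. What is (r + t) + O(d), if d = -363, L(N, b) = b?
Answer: -34306313731/97284 ≈ -3.5264e+5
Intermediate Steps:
O(U) = 79/U - U/268 (O(U) = U*(-1/268) + 79/U = -U/268 + 79/U = 79/U - U/268)
r = -15284 (r = 184*(-83) - 12 = -15272 - 12 = -15284)
(r + t) + O(d) = (-15284 - 337358) + (79/(-363) - 1/268*(-363)) = -352642 + (79*(-1/363) + 363/268) = -352642 + (-79/363 + 363/268) = -352642 + 110597/97284 = -34306313731/97284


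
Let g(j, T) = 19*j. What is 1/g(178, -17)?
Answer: 1/3382 ≈ 0.00029568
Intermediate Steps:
1/g(178, -17) = 1/(19*178) = 1/3382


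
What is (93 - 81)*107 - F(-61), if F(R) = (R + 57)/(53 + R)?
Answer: 2567/2 ≈ 1283.5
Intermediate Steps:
F(R) = (57 + R)/(53 + R)
(93 - 81)*107 - F(-61) = (93 - 81)*107 - (57 - 61)/(53 - 61) = 12*107 - (-4)/(-8) = 1284 - (-1)*(-4)/8 = 1284 - 1*½ = 1284 - ½ = 2567/2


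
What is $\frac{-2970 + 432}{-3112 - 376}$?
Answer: $\frac{1269}{1744} \approx 0.72764$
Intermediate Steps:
$\frac{-2970 + 432}{-3112 - 376} = - \frac{2538}{-3488} = \left(-2538\right) \left(- \frac{1}{3488}\right) = \frac{1269}{1744}$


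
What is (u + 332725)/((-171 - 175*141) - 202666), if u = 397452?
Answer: -730177/227512 ≈ -3.2094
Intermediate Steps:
(u + 332725)/((-171 - 175*141) - 202666) = (397452 + 332725)/((-171 - 175*141) - 202666) = 730177/((-171 - 24675) - 202666) = 730177/(-24846 - 202666) = 730177/(-227512) = 730177*(-1/227512) = -730177/227512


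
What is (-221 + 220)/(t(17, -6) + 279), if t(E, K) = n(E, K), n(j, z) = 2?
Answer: -1/281 ≈ -0.0035587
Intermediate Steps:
t(E, K) = 2
(-221 + 220)/(t(17, -6) + 279) = (-221 + 220)/(2 + 279) = -1/281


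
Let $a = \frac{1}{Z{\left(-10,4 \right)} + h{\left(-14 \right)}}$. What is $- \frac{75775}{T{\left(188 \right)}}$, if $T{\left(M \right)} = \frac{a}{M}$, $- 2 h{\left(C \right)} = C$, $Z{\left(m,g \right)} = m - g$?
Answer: $99719900$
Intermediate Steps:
$h{\left(C \right)} = - \frac{C}{2}$
$a = - \frac{1}{7}$ ($a = \frac{1}{\left(-10 - 4\right) - -7} = \frac{1}{\left(-10 - 4\right) + 7} = \frac{1}{-14 + 7} = \frac{1}{-7} = - \frac{1}{7} \approx -0.14286$)
$T{\left(M \right)} = - \frac{1}{7 M}$
$- \frac{75775}{T{\left(188 \right)}} = - \frac{75775}{\left(- \frac{1}{7}\right) \frac{1}{188}} = - \frac{75775}{- \frac{1}{1316}} = \left(-75775\right) \left(-1316\right) = 99719900$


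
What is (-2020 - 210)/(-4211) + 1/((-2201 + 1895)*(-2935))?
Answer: 2002789511/3781941210 ≈ 0.52957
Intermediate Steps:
(-2020 - 210)/(-4211) + 1/((-2201 + 1895)*(-2935)) = -2230*(-1/4211) - 1/2935/(-306) = 2230/4211 - 1/306*(-1/2935) = 2230/4211 + 1/898110 = 2002789511/3781941210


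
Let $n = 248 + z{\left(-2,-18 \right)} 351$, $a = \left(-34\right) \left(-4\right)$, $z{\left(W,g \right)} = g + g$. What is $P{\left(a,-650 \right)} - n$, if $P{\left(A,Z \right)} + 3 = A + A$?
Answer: $12657$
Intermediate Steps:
$z{\left(W,g \right)} = 2 g$
$a = 136$
$P{\left(A,Z \right)} = -3 + 2 A$ ($P{\left(A,Z \right)} = -3 + \left(A + A\right) = -3 + 2 A$)
$n = -12388$ ($n = 248 + 2 \left(-18\right) 351 = 248 - 12636 = -12388$)
$P{\left(a,-650 \right)} - n = \left(-3 + 2 \cdot 136\right) - -12388 = \left(-3 + 272\right) + 12388 = 269 + 12388 = 12657$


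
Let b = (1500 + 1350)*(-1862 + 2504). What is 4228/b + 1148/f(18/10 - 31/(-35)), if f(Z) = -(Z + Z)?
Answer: -4594784446/21498975 ≈ -213.72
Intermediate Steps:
f(Z) = -2*Z
b = 1829700 (b = 2850*642 = 1829700)
4228/b + 1148/f(18/10 - 31/(-35)) = 4228/1829700 + 1148/((-2*(18/10 - 31/(-35)))) = 4228*(1/1829700) + 1148/((-2*(18*(⅒) - 31*(-1/35)))) = 1057/457425 + 1148/((-2*(9/5 + 31/35))) = 1057/457425 + 1148/((-2*94/35)) = 1057/457425 + 1148/(-188/35) = 1057/457425 + 1148*(-35/188) = 1057/457425 - 10045/47 = -4594784446/21498975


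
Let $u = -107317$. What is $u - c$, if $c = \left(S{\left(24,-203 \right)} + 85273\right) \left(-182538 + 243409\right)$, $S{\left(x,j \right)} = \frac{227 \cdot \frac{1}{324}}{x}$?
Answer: $- \frac{40363364355317}{7776} \approx -5.1908 \cdot 10^{9}$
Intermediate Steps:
$S{\left(x,j \right)} = \frac{227}{324 x}$ ($S{\left(x,j \right)} = \frac{227 \cdot \frac{1}{324}}{x} = \frac{227}{324 x}$)
$c = \frac{40362529858325}{7776}$ ($c = \left(\frac{227}{324 \cdot 24} + 85273\right) \left(-182538 + 243409\right) = \left(\frac{227}{324} \cdot \frac{1}{24} + 85273\right) 60871 = \left(\frac{227}{7776} + 85273\right) 60871 = \frac{663083075}{7776} \cdot 60871 = \frac{40362529858325}{7776} \approx 5.1907 \cdot 10^{9}$)
$u - c = -107317 - \frac{40362529858325}{7776} = - \frac{40363364355317}{7776}$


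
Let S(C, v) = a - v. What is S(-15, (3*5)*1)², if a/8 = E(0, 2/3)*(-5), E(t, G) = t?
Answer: 225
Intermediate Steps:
a = 0 (a = 8*(0*(-5)) = 8*0 = 0)
S(C, v) = -v (S(C, v) = 0 - v = -v)
S(-15, (3*5)*1)² = (-3*5)² = (-15)² = 225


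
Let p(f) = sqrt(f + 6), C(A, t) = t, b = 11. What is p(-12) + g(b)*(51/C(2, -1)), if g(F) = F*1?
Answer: -561 + I*sqrt(6) ≈ -561.0 + 2.4495*I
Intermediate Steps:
g(F) = F
p(f) = sqrt(6 + f)
p(-12) + g(b)*(51/C(2, -1)) = sqrt(6 - 12) + 11*(51/(-1)) = sqrt(-6) + 11*(51*(-1)) = I*sqrt(6) + 11*(-51) = I*sqrt(6) - 561 = -561 + I*sqrt(6)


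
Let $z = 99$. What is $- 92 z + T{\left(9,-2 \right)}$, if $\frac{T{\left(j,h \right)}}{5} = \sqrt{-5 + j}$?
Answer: $-9098$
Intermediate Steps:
$T{\left(j,h \right)} = 5 \sqrt{-5 + j}$
$- 92 z + T{\left(9,-2 \right)} = \left(-92\right) 99 + 5 \sqrt{-5 + 9} = -9108 + 5 \sqrt{4} = -9108 + 5 \cdot 2 = -9108 + 10 = -9098$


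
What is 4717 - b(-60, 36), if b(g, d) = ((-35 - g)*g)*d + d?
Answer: 58681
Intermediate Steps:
b(g, d) = d + d*g*(-35 - g) (b(g, d) = (g*(-35 - g))*d + d = d*g*(-35 - g) + d = d + d*g*(-35 - g))
4717 - b(-60, 36) = 4717 - 36*(1 - 1*(-60)² - 35*(-60)) = 4717 - 36*(1 - 1*3600 + 2100) = 4717 - 36*(1 - 3600 + 2100) = 4717 - 36*(-1499) = 4717 - 1*(-53964) = 4717 + 53964 = 58681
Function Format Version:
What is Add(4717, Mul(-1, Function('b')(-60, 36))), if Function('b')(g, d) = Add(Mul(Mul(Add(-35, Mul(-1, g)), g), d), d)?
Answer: 58681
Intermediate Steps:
Function('b')(g, d) = Add(d, Mul(d, g, Add(-35, Mul(-1, g)))) (Function('b')(g, d) = Add(Mul(Mul(g, Add(-35, Mul(-1, g))), d), d) = Add(Mul(d, g, Add(-35, Mul(-1, g))), d) = Add(d, Mul(d, g, Add(-35, Mul(-1, g)))))
Add(4717, Mul(-1, Function('b')(-60, 36))) = Add(4717, Mul(-1, Mul(36, Add(1, Mul(-1, Pow(-60, 2)), Mul(-35, -60))))) = Add(4717, Mul(-1, Mul(36, Add(1, Mul(-1, 3600), 2100)))) = Add(4717, Mul(-1, Mul(36, Add(1, -3600, 2100)))) = Add(4717, Mul(-1, Mul(36, -1499))) = Add(4717, Mul(-1, -53964)) = Add(4717, 53964) = 58681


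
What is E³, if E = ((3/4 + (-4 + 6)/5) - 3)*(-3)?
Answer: 1367631/8000 ≈ 170.95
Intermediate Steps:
E = 111/20 (E = ((3*(¼) + 2*(⅕)) - 3)*(-3) = ((¾ + ⅖) - 3)*(-3) = (23/20 - 3)*(-3) = -37/20*(-3) = 111/20 ≈ 5.5500)
E³ = (111/20)³ = 1367631/8000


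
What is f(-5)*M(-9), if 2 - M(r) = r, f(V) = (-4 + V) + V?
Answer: -154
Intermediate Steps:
f(V) = -4 + 2*V
M(r) = 2 - r
f(-5)*M(-9) = (-4 + 2*(-5))*(2 - 1*(-9)) = (-4 - 10)*(2 + 9) = -14*11 = -154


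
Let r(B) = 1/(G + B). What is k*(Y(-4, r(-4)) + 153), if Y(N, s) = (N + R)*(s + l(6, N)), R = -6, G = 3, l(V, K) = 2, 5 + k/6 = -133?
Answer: -118404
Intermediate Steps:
k = -828 (k = -30 + 6*(-133) = -30 - 798 = -828)
r(B) = 1/(3 + B)
Y(N, s) = (-6 + N)*(2 + s) (Y(N, s) = (N - 6)*(s + 2) = (-6 + N)*(2 + s))
k*(Y(-4, r(-4)) + 153) = -828*((-12 - 6/(3 - 4) + 2*(-4) - 4/(3 - 4)) + 153) = -828*((-12 - 6/(-1) - 8 - 4/(-1)) + 153) = -828*((-12 - 6*(-1) - 8 - 4*(-1)) + 153) = -828*((-12 + 6 - 8 + 4) + 153) = -828*(-10 + 153) = -828*143 = -118404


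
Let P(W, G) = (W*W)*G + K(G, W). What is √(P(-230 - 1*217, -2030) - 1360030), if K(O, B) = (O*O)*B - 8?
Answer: 12*I*√15618157 ≈ 47424.0*I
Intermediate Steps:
K(O, B) = -8 + B*O² (K(O, B) = O²*B - 8 = B*O² - 8 = -8 + B*O²)
P(W, G) = -8 + G*W² + W*G² (P(W, G) = (W*W)*G + (-8 + W*G²) = W²*G + (-8 + W*G²) = G*W² + (-8 + W*G²) = -8 + G*W² + W*G²)
√(P(-230 - 1*217, -2030) - 1360030) = √((-8 - 2030*(-230 - 1*217)² + (-230 - 1*217)*(-2030)²) - 1360030) = √((-8 - 2030*(-230 - 217)² + (-230 - 217)*4120900) - 1360030) = √((-8 - 2030*(-447)² - 447*4120900) - 1360030) = √((-8 - 2030*199809 - 1842042300) - 1360030) = √((-8 - 405612270 - 1842042300) - 1360030) = √(-2247654578 - 1360030) = √(-2249014608) = 12*I*√15618157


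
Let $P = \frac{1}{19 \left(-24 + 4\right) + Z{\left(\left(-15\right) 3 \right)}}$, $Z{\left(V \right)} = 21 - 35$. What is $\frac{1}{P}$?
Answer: $-394$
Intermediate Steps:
$Z{\left(V \right)} = -14$
$P = - \frac{1}{394}$ ($P = \frac{1}{19 \left(-24 + 4\right) - 14} = \frac{1}{19 \left(-20\right) - 14} = \frac{1}{-380 - 14} = \frac{1}{-394} = - \frac{1}{394} \approx -0.0025381$)
$\frac{1}{P} = \frac{1}{- \frac{1}{394}} = -394$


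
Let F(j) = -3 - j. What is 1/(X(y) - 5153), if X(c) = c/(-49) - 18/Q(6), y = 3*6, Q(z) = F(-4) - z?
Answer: -245/1261693 ≈ -0.00019418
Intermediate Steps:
Q(z) = 1 - z (Q(z) = (-3 - 1*(-4)) - z = (-3 + 4) - z = 1 - z)
y = 18
X(c) = 18/5 - c/49 (X(c) = c/(-49) - 18/(1 - 1*6) = c*(-1/49) - 18/(1 - 6) = -c/49 - 18/(-5) = -c/49 - 18*(-⅕) = -c/49 + 18/5 = 18/5 - c/49)
1/(X(y) - 5153) = 1/((18/5 - 1/49*18) - 5153) = 1/((18/5 - 18/49) - 5153) = 1/(792/245 - 5153) = 1/(-1261693/245) = -245/1261693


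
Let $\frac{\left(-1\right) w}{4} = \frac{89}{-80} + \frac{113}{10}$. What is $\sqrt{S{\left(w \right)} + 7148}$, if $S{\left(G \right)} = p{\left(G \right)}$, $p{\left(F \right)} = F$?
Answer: $\frac{\sqrt{28429}}{2} \approx 84.304$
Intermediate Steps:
$w = - \frac{163}{4}$ ($w = - 4 \left(\frac{89}{-80} + \frac{113}{10}\right) = - 4 \left(89 \left(- \frac{1}{80}\right) + 113 \cdot \frac{1}{10}\right) = - 4 \left(- \frac{89}{80} + \frac{113}{10}\right) = \left(-4\right) \frac{163}{16} = - \frac{163}{4} \approx -40.75$)
$S{\left(G \right)} = G$
$\sqrt{S{\left(w \right)} + 7148} = \sqrt{- \frac{163}{4} + 7148} = \sqrt{\frac{28429}{4}} = \frac{\sqrt{28429}}{2}$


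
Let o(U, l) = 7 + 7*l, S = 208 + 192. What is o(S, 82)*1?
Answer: 581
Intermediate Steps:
S = 400
o(S, 82)*1 = (7 + 7*82)*1 = (7 + 574)*1 = 581*1 = 581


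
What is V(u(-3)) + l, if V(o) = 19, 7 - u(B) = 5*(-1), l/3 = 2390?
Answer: 7189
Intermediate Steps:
l = 7170 (l = 3*2390 = 7170)
u(B) = 12 (u(B) = 7 - 5*(-1) = 7 - 1*(-5) = 7 + 5 = 12)
V(u(-3)) + l = 19 + 7170 = 7189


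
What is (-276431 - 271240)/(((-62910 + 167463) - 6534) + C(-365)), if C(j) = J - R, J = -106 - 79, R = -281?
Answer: -182557/32705 ≈ -5.5819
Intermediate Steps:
J = -185
C(j) = 96 (C(j) = -185 - 1*(-281) = -185 + 281 = 96)
(-276431 - 271240)/(((-62910 + 167463) - 6534) + C(-365)) = (-276431 - 271240)/(((-62910 + 167463) - 6534) + 96) = -547671/((104553 - 6534) + 96) = -547671/(98019 + 96) = -547671/98115 = -547671*1/98115 = -182557/32705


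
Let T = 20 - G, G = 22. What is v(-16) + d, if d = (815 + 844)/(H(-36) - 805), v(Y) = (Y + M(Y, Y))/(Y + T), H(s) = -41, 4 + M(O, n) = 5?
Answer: -53/47 ≈ -1.1277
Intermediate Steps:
M(O, n) = 1 (M(O, n) = -4 + 5 = 1)
T = -2 (T = 20 - 1*22 = 20 - 22 = -2)
v(Y) = (1 + Y)/(-2 + Y) (v(Y) = (Y + 1)/(Y - 2) = (1 + Y)/(-2 + Y))
d = -553/282 (d = (815 + 844)/(-41 - 805) = 1659/(-846) = 1659*(-1/846) = -553/282 ≈ -1.9610)
v(-16) + d = (1 - 16)/(-2 - 16) - 553/282 = -15/(-18) - 553/282 = -1/18*(-15) - 553/282 = 5/6 - 553/282 = -53/47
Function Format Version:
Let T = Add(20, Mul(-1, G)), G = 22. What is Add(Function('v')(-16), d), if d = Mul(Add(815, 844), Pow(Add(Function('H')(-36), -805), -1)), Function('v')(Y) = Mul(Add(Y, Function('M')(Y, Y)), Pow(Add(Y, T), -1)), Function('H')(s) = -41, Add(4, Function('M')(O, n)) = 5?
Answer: Rational(-53, 47) ≈ -1.1277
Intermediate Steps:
Function('M')(O, n) = 1 (Function('M')(O, n) = Add(-4, 5) = 1)
T = -2 (T = Add(20, Mul(-1, 22)) = Add(20, -22) = -2)
Function('v')(Y) = Mul(Pow(Add(-2, Y), -1), Add(1, Y)) (Function('v')(Y) = Mul(Add(Y, 1), Pow(Add(Y, -2), -1)) = Mul(Add(1, Y), Pow(Add(-2, Y), -1)) = Mul(Pow(Add(-2, Y), -1), Add(1, Y)))
d = Rational(-553, 282) (d = Mul(Add(815, 844), Pow(Add(-41, -805), -1)) = Mul(1659, Pow(-846, -1)) = Mul(1659, Rational(-1, 846)) = Rational(-553, 282) ≈ -1.9610)
Add(Function('v')(-16), d) = Add(Mul(Pow(Add(-2, -16), -1), Add(1, -16)), Rational(-553, 282)) = Add(Mul(Pow(-18, -1), -15), Rational(-553, 282)) = Add(Mul(Rational(-1, 18), -15), Rational(-553, 282)) = Add(Rational(5, 6), Rational(-553, 282)) = Rational(-53, 47)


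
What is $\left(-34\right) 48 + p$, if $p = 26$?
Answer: $-1606$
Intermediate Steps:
$\left(-34\right) 48 + p = \left(-34\right) 48 + 26 = -1632 + 26 = -1606$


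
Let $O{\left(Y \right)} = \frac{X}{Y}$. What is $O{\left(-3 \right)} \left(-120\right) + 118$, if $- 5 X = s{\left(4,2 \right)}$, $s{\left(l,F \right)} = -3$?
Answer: $142$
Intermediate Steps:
$X = \frac{3}{5}$ ($X = \left(- \frac{1}{5}\right) \left(-3\right) = \frac{3}{5} \approx 0.6$)
$O{\left(Y \right)} = \frac{3}{5 Y}$
$O{\left(-3 \right)} \left(-120\right) + 118 = \frac{3}{5 \left(-3\right)} \left(-120\right) + 118 = \frac{3}{5} \left(- \frac{1}{3}\right) \left(-120\right) + 118 = \left(- \frac{1}{5}\right) \left(-120\right) + 118 = 24 + 118 = 142$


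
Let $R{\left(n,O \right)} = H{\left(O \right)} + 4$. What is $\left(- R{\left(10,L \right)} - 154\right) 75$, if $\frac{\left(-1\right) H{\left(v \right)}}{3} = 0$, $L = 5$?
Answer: $-11850$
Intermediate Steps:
$H{\left(v \right)} = 0$ ($H{\left(v \right)} = \left(-3\right) 0 = 0$)
$R{\left(n,O \right)} = 4$ ($R{\left(n,O \right)} = 0 + 4 = 4$)
$\left(- R{\left(10,L \right)} - 154\right) 75 = \left(\left(-1\right) 4 - 154\right) 75 = \left(-4 - 154\right) 75 = \left(-158\right) 75 = -11850$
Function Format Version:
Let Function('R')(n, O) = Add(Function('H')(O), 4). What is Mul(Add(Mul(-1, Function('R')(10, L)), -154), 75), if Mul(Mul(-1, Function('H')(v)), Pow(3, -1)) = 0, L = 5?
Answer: -11850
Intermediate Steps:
Function('H')(v) = 0 (Function('H')(v) = Mul(-3, 0) = 0)
Function('R')(n, O) = 4 (Function('R')(n, O) = Add(0, 4) = 4)
Mul(Add(Mul(-1, Function('R')(10, L)), -154), 75) = Mul(Add(Mul(-1, 4), -154), 75) = Mul(Add(-4, -154), 75) = Mul(-158, 75) = -11850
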